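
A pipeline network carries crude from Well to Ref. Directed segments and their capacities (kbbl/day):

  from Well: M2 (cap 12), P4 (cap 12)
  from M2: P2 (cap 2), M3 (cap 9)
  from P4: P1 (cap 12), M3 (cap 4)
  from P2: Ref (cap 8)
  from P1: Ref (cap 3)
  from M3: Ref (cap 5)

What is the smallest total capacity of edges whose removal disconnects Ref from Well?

Augment Well→M2→P2→Ref: bottleneck 2, flow now 2.
Augment Well→M2→M3→Ref: bottleneck 5, flow now 7.
Augment Well→P4→P1→Ref: bottleneck 3, flow now 10.
No augmenting path remains; maximum flow = 10.
By max-flow min-cut, the minimum cut capacity equals the max flow.
In the residual graph, reachable from Well: {Well, M2, P4, P1, M3}.
Min-cut edges: M2→P2 (2), P1→Ref (3), M3→Ref (5); capacity 2 + 3 + 5 = 10.

10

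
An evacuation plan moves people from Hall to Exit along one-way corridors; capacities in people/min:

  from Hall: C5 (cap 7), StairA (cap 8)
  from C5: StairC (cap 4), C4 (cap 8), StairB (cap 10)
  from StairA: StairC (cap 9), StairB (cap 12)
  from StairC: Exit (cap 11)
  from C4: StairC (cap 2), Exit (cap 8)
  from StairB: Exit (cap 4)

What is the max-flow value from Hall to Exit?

15

Augment Hall→C5→StairC→Exit: bottleneck 4, flow now 4.
Augment Hall→C5→C4→Exit: bottleneck 3, flow now 7.
Augment Hall→StairA→StairC→Exit: bottleneck 7, flow now 14.
Augment Hall→StairA→StairB→Exit: bottleneck 1, flow now 15.
No augmenting path remains; maximum flow = 15.
In the residual graph, reachable from Hall: {Hall}.
Min-cut edges: Hall→C5 (7), Hall→StairA (8); capacity 7 + 8 = 15.
This cut is saturated, so no flow can exceed 15.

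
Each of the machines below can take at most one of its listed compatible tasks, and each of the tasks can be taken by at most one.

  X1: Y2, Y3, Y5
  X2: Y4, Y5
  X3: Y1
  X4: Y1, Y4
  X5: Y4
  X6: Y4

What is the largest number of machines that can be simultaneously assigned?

4

Unit-capacity flow: source→left, listed edges, right→sink; max matching = max flow.
Augmenting path X1→Y2 (+1); matched 1.
Augmenting path X2→Y4 (+1); matched 2.
Augmenting path X3→Y1 (+1); matched 3.
Augmenting path X4→Y4→X2→Y5 (+1); matched 4.
No augmenting path remains; maximum matching = 4.
König certificate: {X1, X2, Y1, Y4} is a vertex cover of size 4 (every listed pair touches it), so no matching can be larger.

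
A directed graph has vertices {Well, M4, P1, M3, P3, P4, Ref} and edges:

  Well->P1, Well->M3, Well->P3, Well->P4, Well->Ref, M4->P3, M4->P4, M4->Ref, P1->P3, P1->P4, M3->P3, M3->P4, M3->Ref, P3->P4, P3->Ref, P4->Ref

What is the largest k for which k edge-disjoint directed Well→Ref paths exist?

4

Assign every edge capacity 1; by Menger, the answer equals the max flow.
Path Well→Ref (+1); total 1.
Path Well→M3→Ref (+1); total 2.
Path Well→P3→Ref (+1); total 3.
Path Well→P4→Ref (+1); total 4.
No residual Well→Ref path; max flow = 4.
Certifying cut of size 4: {P3→Ref, P4→Ref, Well→M3, Well→Ref}.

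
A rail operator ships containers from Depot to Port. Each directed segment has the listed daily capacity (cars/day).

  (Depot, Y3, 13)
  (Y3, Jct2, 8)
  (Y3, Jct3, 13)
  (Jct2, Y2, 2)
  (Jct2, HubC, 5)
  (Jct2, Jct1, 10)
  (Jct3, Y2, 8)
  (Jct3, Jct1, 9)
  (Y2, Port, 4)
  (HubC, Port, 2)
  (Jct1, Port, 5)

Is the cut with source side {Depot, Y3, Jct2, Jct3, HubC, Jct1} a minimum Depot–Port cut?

Given cut capacity: 2 + 8 + 2 + 5 = 17.
Augment Depot→Y3→Jct2→Y2→Port: bottleneck 2, flow now 2.
Augment Depot→Y3→Jct2→HubC→Port: bottleneck 2, flow now 4.
Augment Depot→Y3→Jct2→Jct1→Port: bottleneck 4, flow now 8.
Augment Depot→Y3→Jct3→Y2→Port: bottleneck 2, flow now 10.
Augment Depot→Y3→Jct3→Jct1→Port: bottleneck 1, flow now 11.
No augmenting path remains; maximum flow = 11.
In the residual graph, reachable from Depot: {Depot, Y3, Jct2, Jct3, Y2, HubC, Jct1}.
Min-cut edges: Y2→Port (4), HubC→Port (2), Jct1→Port (5); capacity 4 + 2 + 5 = 11.
Cut capacity 17 exceeds the max flow 11, so it is not minimum.

No — its capacity is 17, but the minimum cut has capacity 11.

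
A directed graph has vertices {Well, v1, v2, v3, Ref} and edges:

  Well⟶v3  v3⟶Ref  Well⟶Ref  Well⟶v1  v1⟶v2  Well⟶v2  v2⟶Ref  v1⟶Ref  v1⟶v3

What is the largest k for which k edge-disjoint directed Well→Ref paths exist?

4

Assign every edge capacity 1; by Menger, the answer equals the max flow.
Path Well→Ref (+1); total 1.
Path Well→v1→Ref (+1); total 2.
Path Well→v2→Ref (+1); total 3.
Path Well→v3→Ref (+1); total 4.
No residual Well→Ref path; max flow = 4.
Certifying cut of size 4: {Well→Ref, Well→v1, Well→v2, Well→v3}.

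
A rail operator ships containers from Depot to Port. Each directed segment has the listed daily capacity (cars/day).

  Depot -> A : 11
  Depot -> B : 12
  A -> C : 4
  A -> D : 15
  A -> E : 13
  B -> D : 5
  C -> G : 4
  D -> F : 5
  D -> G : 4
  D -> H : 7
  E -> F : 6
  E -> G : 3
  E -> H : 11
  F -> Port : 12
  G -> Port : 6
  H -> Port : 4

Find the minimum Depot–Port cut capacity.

16

Augment Depot→A→C→G→Port: bottleneck 4, flow now 4.
Augment Depot→A→D→F→Port: bottleneck 5, flow now 9.
Augment Depot→A→D→G→Port: bottleneck 2, flow now 11.
Augment Depot→B→D→H→Port: bottleneck 4, flow now 15.
Augment Depot→B→D→A→E→F→Port: bottleneck 1, flow now 16. (uses reverse residual edge)
No augmenting path remains; maximum flow = 16.
By max-flow min-cut, the minimum cut capacity equals the max flow.
In the residual graph, reachable from Depot: {Depot, B}.
Min-cut edges: Depot→A (11), B→D (5); capacity 11 + 5 = 16.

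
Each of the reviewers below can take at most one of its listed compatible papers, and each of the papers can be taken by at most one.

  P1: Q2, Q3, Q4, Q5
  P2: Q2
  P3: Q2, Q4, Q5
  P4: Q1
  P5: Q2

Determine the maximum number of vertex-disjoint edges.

4

Unit-capacity flow: source→left, listed edges, right→sink; max matching = max flow.
Augmenting path P1→Q2 (+1); matched 1.
Augmenting path P3→Q4 (+1); matched 2.
Augmenting path P4→Q1 (+1); matched 3.
Augmenting path P2→Q2→P1→Q3 (+1); matched 4.
No augmenting path remains; maximum matching = 4.
König certificate: {P1, P3, P4, Q2} is a vertex cover of size 4 (every listed pair touches it), so no matching can be larger.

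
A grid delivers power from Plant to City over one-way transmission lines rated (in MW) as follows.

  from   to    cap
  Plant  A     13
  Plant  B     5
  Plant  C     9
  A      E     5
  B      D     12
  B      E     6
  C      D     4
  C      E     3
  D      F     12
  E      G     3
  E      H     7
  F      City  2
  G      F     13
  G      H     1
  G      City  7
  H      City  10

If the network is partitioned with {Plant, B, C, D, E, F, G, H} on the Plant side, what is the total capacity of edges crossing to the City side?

32

Edges leaving {Plant, B, C, D, E, F, G, H}: Plant→A (13), F→City (2), G→City (7), H→City (10).
Cut capacity = 13 + 2 + 7 + 10 = 32.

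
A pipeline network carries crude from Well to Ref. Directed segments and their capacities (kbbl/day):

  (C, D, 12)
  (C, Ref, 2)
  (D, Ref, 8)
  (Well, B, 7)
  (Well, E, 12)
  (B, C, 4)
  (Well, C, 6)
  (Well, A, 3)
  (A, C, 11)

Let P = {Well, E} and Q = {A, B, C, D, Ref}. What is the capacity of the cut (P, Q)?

Edges leaving {Well, E}: Well→A (3), Well→B (7), Well→C (6).
Cut capacity = 3 + 7 + 6 = 16.

16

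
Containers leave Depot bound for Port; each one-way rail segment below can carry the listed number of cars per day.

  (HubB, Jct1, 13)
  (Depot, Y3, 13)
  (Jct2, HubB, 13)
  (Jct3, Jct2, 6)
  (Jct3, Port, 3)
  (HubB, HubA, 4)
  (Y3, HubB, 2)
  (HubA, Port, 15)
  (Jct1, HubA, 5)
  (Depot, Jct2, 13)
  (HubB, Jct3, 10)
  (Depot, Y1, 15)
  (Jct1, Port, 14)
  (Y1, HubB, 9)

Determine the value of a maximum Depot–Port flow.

20

Augment Depot→Y3→HubB→Jct3→Port: bottleneck 2, flow now 2.
Augment Depot→Jct2→HubB→Jct3→Port: bottleneck 1, flow now 3.
Augment Depot→Jct2→HubB→Jct1→Port: bottleneck 12, flow now 15.
Augment Depot→Y1→HubB→Jct1→Port: bottleneck 1, flow now 16.
Augment Depot→Y1→HubB→HubA→Port: bottleneck 4, flow now 20.
No augmenting path remains; maximum flow = 20.
In the residual graph, reachable from Depot: {Depot, Y3, Jct2, Y1, HubB, Jct3}.
Min-cut edges: HubB→Jct1 (13), HubB→HubA (4), Jct3→Port (3); capacity 13 + 4 + 3 = 20.
This cut is saturated, so no flow can exceed 20.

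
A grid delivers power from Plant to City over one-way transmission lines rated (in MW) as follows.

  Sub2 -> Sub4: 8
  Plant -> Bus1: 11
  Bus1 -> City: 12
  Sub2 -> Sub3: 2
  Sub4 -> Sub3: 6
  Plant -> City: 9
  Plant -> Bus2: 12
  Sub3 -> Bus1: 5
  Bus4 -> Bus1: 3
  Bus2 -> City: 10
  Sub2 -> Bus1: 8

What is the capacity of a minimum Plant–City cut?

Augment Plant→City: bottleneck 9, flow now 9.
Augment Plant→Bus2→City: bottleneck 10, flow now 19.
Augment Plant→Bus1→City: bottleneck 11, flow now 30.
No augmenting path remains; maximum flow = 30.
By max-flow min-cut, the minimum cut capacity equals the max flow.
In the residual graph, reachable from Plant: {Plant, Bus2}.
Min-cut edges: Plant→Bus1 (11), Plant→City (9), Bus2→City (10); capacity 11 + 9 + 10 = 30.

30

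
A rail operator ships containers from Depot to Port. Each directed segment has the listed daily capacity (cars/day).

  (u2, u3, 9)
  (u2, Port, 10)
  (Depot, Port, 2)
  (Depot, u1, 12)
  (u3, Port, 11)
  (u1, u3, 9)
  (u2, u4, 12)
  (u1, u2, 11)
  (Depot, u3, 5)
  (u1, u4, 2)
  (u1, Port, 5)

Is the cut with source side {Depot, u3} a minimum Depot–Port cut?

No — its capacity is 25, but the minimum cut has capacity 19.

Given cut capacity: 12 + 2 + 11 = 25.
Augment Depot→Port: bottleneck 2, flow now 2.
Augment Depot→u1→Port: bottleneck 5, flow now 7.
Augment Depot→u3→Port: bottleneck 5, flow now 12.
Augment Depot→u1→u2→Port: bottleneck 7, flow now 19.
No augmenting path remains; maximum flow = 19.
In the residual graph, reachable from Depot: {Depot}.
Min-cut edges: Depot→u1 (12), Depot→u3 (5), Depot→Port (2); capacity 12 + 5 + 2 = 19.
Cut capacity 25 exceeds the max flow 19, so it is not minimum.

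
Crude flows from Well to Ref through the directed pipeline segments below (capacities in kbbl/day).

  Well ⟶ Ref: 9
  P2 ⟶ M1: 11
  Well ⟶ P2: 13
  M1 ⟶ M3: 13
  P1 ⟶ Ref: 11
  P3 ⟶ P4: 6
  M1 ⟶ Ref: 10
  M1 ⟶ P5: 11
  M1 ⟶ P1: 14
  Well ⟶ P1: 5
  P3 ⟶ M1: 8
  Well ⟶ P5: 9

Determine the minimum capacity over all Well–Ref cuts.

Augment Well→Ref: bottleneck 9, flow now 9.
Augment Well→P1→Ref: bottleneck 5, flow now 14.
Augment Well→P2→M1→Ref: bottleneck 10, flow now 24.
Augment Well→P2→M1→P1→Ref: bottleneck 1, flow now 25.
No augmenting path remains; maximum flow = 25.
By max-flow min-cut, the minimum cut capacity equals the max flow.
In the residual graph, reachable from Well: {Well, P2, P5}.
Min-cut edges: Well→P1 (5), Well→Ref (9), P2→M1 (11); capacity 5 + 9 + 11 = 25.

25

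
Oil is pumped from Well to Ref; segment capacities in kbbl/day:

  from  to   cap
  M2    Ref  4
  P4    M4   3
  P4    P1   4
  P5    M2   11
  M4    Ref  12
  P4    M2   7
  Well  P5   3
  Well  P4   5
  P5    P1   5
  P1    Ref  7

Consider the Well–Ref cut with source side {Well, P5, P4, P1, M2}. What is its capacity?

14

Edges leaving {Well, P5, P4, P1, M2}: P4→M4 (3), P1→Ref (7), M2→Ref (4).
Cut capacity = 3 + 7 + 4 = 14.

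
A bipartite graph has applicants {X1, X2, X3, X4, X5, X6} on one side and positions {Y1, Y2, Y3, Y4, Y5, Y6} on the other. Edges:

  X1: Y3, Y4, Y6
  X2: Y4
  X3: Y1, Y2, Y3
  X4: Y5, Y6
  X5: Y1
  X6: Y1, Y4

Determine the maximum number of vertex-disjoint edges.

5

Unit-capacity flow: source→left, listed edges, right→sink; max matching = max flow.
Augmenting path X1→Y3 (+1); matched 1.
Augmenting path X2→Y4 (+1); matched 2.
Augmenting path X3→Y1 (+1); matched 3.
Augmenting path X4→Y5 (+1); matched 4.
Augmenting path X5→Y1→X3→Y2 (+1); matched 5.
No augmenting path remains; maximum matching = 5.
König certificate: {X1, X3, X4, Y1, Y4} is a vertex cover of size 5 (every listed pair touches it), so no matching can be larger.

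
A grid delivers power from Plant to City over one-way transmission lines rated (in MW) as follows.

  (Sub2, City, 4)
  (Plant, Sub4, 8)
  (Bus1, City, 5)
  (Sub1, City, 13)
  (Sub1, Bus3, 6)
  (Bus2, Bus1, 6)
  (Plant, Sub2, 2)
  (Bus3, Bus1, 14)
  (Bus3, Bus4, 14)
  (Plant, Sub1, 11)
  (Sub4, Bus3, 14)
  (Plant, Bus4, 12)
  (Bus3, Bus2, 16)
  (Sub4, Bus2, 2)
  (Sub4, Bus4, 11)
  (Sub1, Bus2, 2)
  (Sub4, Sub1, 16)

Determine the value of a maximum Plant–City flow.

Augment Plant→Sub1→City: bottleneck 11, flow now 11.
Augment Plant→Sub2→City: bottleneck 2, flow now 13.
Augment Plant→Sub4→Sub1→City: bottleneck 2, flow now 15.
Augment Plant→Sub4→Bus3→Bus1→City: bottleneck 5, flow now 20.
No augmenting path remains; maximum flow = 20.
In the residual graph, reachable from Plant: {Plant, Sub4, Sub1, Bus3, Bus2, Bus4, Bus1}.
Min-cut edges: Plant→Sub2 (2), Sub1→City (13), Bus1→City (5); capacity 2 + 13 + 5 = 20.
This cut is saturated, so no flow can exceed 20.

20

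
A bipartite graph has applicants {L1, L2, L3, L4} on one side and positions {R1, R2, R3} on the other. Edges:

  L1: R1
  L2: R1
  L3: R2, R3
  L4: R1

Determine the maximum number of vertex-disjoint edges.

Unit-capacity flow: source→left, listed edges, right→sink; max matching = max flow.
Augmenting path L1→R1 (+1); matched 1.
Augmenting path L3→R2 (+1); matched 2.
No augmenting path remains; maximum matching = 2.
König certificate: {L3, R1} is a vertex cover of size 2 (every listed pair touches it), so no matching can be larger.

2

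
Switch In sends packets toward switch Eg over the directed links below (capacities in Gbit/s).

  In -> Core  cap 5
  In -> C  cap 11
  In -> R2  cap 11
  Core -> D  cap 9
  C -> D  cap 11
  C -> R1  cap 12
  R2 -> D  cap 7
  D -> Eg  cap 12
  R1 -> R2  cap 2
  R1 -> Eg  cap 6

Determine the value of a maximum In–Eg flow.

Augment In→Core→D→Eg: bottleneck 5, flow now 5.
Augment In→C→D→Eg: bottleneck 7, flow now 12.
Augment In→C→R1→Eg: bottleneck 4, flow now 16.
Augment In→R2→D→C→R1→Eg: bottleneck 2, flow now 18. (uses reverse residual edge)
No augmenting path remains; maximum flow = 18.
In the residual graph, reachable from In: {In, Core, C, R2, D, R1}.
Min-cut edges: D→Eg (12), R1→Eg (6); capacity 12 + 6 = 18.
This cut is saturated, so no flow can exceed 18.

18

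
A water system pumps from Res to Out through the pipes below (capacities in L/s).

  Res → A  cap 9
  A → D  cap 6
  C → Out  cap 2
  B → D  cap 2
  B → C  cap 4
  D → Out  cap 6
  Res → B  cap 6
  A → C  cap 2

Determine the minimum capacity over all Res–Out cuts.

Augment Res→A→C→Out: bottleneck 2, flow now 2.
Augment Res→A→D→Out: bottleneck 6, flow now 8.
No augmenting path remains; maximum flow = 8.
By max-flow min-cut, the minimum cut capacity equals the max flow.
In the residual graph, reachable from Res: {Res, A, B, C, D}.
Min-cut edges: C→Out (2), D→Out (6); capacity 2 + 6 = 8.

8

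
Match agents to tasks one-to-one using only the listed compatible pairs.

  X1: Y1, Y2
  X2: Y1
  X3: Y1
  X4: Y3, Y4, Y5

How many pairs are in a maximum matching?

3

Unit-capacity flow: source→left, listed edges, right→sink; max matching = max flow.
Augmenting path X1→Y1 (+1); matched 1.
Augmenting path X4→Y3 (+1); matched 2.
Augmenting path X2→Y1→X1→Y2 (+1); matched 3.
No augmenting path remains; maximum matching = 3.
König certificate: {X1, X4, Y1} is a vertex cover of size 3 (every listed pair touches it), so no matching can be larger.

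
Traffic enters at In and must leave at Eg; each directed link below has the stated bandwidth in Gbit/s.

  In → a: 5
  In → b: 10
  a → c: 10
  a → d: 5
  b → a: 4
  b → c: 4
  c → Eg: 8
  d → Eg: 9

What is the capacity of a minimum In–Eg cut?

13

Augment In→a→c→Eg: bottleneck 5, flow now 5.
Augment In→b→c→Eg: bottleneck 3, flow now 8.
Augment In→b→a→d→Eg: bottleneck 4, flow now 12.
Augment In→b→c→a→d→Eg: bottleneck 1, flow now 13. (uses reverse residual edge)
No augmenting path remains; maximum flow = 13.
By max-flow min-cut, the minimum cut capacity equals the max flow.
In the residual graph, reachable from In: {In, b}.
Min-cut edges: In→a (5), b→a (4), b→c (4); capacity 5 + 4 + 4 = 13.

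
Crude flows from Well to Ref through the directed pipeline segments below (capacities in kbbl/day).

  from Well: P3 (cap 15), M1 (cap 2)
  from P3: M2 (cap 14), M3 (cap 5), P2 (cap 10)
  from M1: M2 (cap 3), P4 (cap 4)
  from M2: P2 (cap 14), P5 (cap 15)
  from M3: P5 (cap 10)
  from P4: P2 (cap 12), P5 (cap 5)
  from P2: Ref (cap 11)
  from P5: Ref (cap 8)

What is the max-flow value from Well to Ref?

17

Augment Well→P3→P2→Ref: bottleneck 10, flow now 10.
Augment Well→P3→M2→P2→Ref: bottleneck 1, flow now 11.
Augment Well→P3→M2→P5→Ref: bottleneck 4, flow now 15.
Augment Well→M1→M2→P5→Ref: bottleneck 2, flow now 17.
No augmenting path remains; maximum flow = 17.
In the residual graph, reachable from Well: {Well}.
Min-cut edges: Well→P3 (15), Well→M1 (2); capacity 15 + 2 = 17.
This cut is saturated, so no flow can exceed 17.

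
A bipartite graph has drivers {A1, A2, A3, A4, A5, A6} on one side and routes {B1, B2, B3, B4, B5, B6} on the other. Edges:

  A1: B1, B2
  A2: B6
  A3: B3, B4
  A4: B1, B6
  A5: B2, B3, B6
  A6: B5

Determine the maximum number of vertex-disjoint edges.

6

Unit-capacity flow: source→left, listed edges, right→sink; max matching = max flow.
Augmenting path A1→B1 (+1); matched 1.
Augmenting path A2→B6 (+1); matched 2.
Augmenting path A3→B3 (+1); matched 3.
Augmenting path A5→B2 (+1); matched 4.
Augmenting path A6→B5 (+1); matched 5.
Augmenting path A4→B1→A1→B2→A5→B3→A3→B4 (+1); matched 6.
No augmenting path remains; maximum matching = 6.
König certificate: {A1, A2, A3, A4, A5, A6} is a vertex cover of size 6 (every listed pair touches it), so no matching can be larger.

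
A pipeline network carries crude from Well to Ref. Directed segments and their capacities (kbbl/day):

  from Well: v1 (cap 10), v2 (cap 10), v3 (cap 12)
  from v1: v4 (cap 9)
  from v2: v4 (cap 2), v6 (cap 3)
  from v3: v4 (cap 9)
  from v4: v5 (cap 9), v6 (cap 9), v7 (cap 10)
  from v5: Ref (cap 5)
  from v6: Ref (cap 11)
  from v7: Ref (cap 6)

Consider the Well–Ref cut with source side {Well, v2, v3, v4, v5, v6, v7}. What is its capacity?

32

Edges leaving {Well, v2, v3, v4, v5, v6, v7}: Well→v1 (10), v5→Ref (5), v6→Ref (11), v7→Ref (6).
Cut capacity = 10 + 5 + 11 + 6 = 32.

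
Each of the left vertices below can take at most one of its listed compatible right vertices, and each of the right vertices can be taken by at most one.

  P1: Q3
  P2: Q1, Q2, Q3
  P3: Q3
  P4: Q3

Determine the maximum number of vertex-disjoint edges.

Unit-capacity flow: source→left, listed edges, right→sink; max matching = max flow.
Augmenting path P1→Q3 (+1); matched 1.
Augmenting path P2→Q1 (+1); matched 2.
No augmenting path remains; maximum matching = 2.
König certificate: {P2, Q3} is a vertex cover of size 2 (every listed pair touches it), so no matching can be larger.

2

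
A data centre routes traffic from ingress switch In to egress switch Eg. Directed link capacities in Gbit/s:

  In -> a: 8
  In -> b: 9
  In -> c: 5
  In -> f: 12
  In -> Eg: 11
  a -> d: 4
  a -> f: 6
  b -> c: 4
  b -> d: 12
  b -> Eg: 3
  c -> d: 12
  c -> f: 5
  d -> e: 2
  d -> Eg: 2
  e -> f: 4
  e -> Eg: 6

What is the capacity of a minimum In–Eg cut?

18

Augment In→Eg: bottleneck 11, flow now 11.
Augment In→b→Eg: bottleneck 3, flow now 14.
Augment In→a→d→Eg: bottleneck 2, flow now 16.
Augment In→a→d→e→Eg: bottleneck 2, flow now 18.
No augmenting path remains; maximum flow = 18.
By max-flow min-cut, the minimum cut capacity equals the max flow.
In the residual graph, reachable from In: {In, a, b, c, d, f}.
Min-cut edges: In→Eg (11), b→Eg (3), d→e (2), d→Eg (2); capacity 11 + 3 + 2 + 2 = 18.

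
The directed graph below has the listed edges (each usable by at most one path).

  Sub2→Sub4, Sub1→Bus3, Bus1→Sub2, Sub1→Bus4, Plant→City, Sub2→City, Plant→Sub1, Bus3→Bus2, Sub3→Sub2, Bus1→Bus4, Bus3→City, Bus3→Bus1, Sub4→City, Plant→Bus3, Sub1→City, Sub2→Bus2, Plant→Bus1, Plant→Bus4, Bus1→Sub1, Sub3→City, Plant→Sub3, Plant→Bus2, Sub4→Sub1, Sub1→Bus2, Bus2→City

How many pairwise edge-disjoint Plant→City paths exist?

Assign every edge capacity 1; by Menger, the answer equals the max flow.
Path Plant→City (+1); total 1.
Path Plant→Sub1→City (+1); total 2.
Path Plant→Bus3→City (+1); total 3.
Path Plant→Bus2→City (+1); total 4.
Path Plant→Sub3→City (+1); total 5.
Path Plant→Bus1→Sub2→City (+1); total 6.
No residual Plant→City path; max flow = 6.
Certifying cut of size 6: {Plant→Bus1, Plant→Bus2, Plant→Bus3, Plant→City, Plant→Sub1, Plant→Sub3}.

6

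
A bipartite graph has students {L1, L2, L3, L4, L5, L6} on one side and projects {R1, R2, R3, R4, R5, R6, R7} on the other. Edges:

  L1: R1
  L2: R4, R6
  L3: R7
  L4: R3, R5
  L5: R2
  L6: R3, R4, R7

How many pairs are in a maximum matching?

Unit-capacity flow: source→left, listed edges, right→sink; max matching = max flow.
Augmenting path L1→R1 (+1); matched 1.
Augmenting path L2→R4 (+1); matched 2.
Augmenting path L3→R7 (+1); matched 3.
Augmenting path L4→R3 (+1); matched 4.
Augmenting path L5→R2 (+1); matched 5.
Augmenting path L6→R3→L4→R5 (+1); matched 6.
No augmenting path remains; maximum matching = 6.
König certificate: {L1, L2, L3, L4, L5, L6} is a vertex cover of size 6 (every listed pair touches it), so no matching can be larger.

6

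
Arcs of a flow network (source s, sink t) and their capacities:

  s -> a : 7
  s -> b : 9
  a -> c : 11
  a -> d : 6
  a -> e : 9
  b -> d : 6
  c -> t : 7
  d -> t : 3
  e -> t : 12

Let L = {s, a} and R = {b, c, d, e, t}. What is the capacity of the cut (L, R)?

35

Edges leaving {s, a}: s→b (9), a→c (11), a→d (6), a→e (9).
Cut capacity = 9 + 11 + 6 + 9 = 35.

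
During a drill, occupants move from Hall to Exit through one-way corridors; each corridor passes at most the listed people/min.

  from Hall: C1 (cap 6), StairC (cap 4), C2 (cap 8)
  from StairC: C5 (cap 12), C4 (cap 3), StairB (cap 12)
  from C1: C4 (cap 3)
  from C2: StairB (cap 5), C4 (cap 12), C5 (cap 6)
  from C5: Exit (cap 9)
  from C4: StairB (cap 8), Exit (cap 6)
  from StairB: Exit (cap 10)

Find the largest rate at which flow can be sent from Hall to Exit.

Augment Hall→StairC→C5→Exit: bottleneck 4, flow now 4.
Augment Hall→C1→C4→Exit: bottleneck 3, flow now 7.
Augment Hall→C2→C5→Exit: bottleneck 5, flow now 12.
Augment Hall→C2→C4→Exit: bottleneck 3, flow now 15.
No augmenting path remains; maximum flow = 15.
In the residual graph, reachable from Hall: {Hall, C1}.
Min-cut edges: Hall→StairC (4), Hall→C2 (8), C1→C4 (3); capacity 4 + 8 + 3 = 15.
This cut is saturated, so no flow can exceed 15.

15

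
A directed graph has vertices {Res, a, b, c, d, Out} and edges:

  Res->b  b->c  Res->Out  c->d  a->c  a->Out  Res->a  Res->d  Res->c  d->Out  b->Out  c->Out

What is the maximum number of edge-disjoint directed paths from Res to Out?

5

Assign every edge capacity 1; by Menger, the answer equals the max flow.
Path Res→Out (+1); total 1.
Path Res→a→Out (+1); total 2.
Path Res→b→Out (+1); total 3.
Path Res→c→Out (+1); total 4.
Path Res→d→Out (+1); total 5.
No residual Res→Out path; max flow = 5.
Certifying cut of size 5: {Res→Out, Res→a, Res→b, Res→c, Res→d}.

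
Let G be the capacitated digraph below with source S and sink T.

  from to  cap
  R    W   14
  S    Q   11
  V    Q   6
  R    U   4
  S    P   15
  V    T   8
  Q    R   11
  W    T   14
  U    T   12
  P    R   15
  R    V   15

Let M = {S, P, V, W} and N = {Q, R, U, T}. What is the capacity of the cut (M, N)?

54

Edges leaving {S, P, V, W}: S→Q (11), P→R (15), V→Q (6), V→T (8), W→T (14).
Cut capacity = 11 + 15 + 6 + 8 + 14 = 54.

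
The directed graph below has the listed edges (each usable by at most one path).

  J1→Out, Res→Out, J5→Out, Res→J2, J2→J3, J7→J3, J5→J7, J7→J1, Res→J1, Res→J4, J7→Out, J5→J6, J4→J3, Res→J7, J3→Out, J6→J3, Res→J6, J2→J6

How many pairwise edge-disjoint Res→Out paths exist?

4

Assign every edge capacity 1; by Menger, the answer equals the max flow.
Path Res→Out (+1); total 1.
Path Res→J1→Out (+1); total 2.
Path Res→J7→Out (+1); total 3.
Path Res→J2→J3→Out (+1); total 4.
No residual Res→Out path; max flow = 4.
Certifying cut of size 4: {J3→Out, Res→J1, Res→J7, Res→Out}.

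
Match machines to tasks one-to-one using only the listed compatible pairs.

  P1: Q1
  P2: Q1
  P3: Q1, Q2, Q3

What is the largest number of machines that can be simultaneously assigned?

Unit-capacity flow: source→left, listed edges, right→sink; max matching = max flow.
Augmenting path P1→Q1 (+1); matched 1.
Augmenting path P3→Q2 (+1); matched 2.
No augmenting path remains; maximum matching = 2.
König certificate: {P3, Q1} is a vertex cover of size 2 (every listed pair touches it), so no matching can be larger.

2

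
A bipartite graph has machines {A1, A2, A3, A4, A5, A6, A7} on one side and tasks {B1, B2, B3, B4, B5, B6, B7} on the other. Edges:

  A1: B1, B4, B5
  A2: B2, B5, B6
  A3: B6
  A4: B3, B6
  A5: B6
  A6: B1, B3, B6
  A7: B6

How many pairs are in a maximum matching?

5

Unit-capacity flow: source→left, listed edges, right→sink; max matching = max flow.
Augmenting path A1→B1 (+1); matched 1.
Augmenting path A2→B2 (+1); matched 2.
Augmenting path A3→B6 (+1); matched 3.
Augmenting path A4→B3 (+1); matched 4.
Augmenting path A6→B1→A1→B4 (+1); matched 5.
No augmenting path remains; maximum matching = 5.
König certificate: {A1, A2, A4, A6, B6} is a vertex cover of size 5 (every listed pair touches it), so no matching can be larger.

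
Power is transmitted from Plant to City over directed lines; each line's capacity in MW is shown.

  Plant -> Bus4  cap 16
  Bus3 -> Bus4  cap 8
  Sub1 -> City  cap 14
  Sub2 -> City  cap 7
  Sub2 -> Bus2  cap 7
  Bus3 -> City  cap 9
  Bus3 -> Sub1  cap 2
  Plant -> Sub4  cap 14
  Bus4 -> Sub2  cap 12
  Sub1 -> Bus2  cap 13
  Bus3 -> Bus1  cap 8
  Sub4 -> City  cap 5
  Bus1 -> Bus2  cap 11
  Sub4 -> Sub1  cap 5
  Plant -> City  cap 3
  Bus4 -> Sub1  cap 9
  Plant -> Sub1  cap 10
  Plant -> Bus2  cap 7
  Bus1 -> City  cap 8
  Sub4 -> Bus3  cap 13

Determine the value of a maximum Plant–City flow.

Augment Plant→City: bottleneck 3, flow now 3.
Augment Plant→Sub4→City: bottleneck 5, flow now 8.
Augment Plant→Sub1→City: bottleneck 10, flow now 18.
Augment Plant→Sub4→Bus3→City: bottleneck 9, flow now 27.
Augment Plant→Bus4→Sub2→City: bottleneck 7, flow now 34.
Augment Plant→Bus4→Sub1→City: bottleneck 4, flow now 38.
No augmenting path remains; maximum flow = 38.
In the residual graph, reachable from Plant: {Plant, Bus4, Sub2, Sub1, Bus2}.
Min-cut edges: Plant→Sub4 (14), Plant→City (3), Sub2→City (7), Sub1→City (14); capacity 14 + 3 + 7 + 14 = 38.
This cut is saturated, so no flow can exceed 38.

38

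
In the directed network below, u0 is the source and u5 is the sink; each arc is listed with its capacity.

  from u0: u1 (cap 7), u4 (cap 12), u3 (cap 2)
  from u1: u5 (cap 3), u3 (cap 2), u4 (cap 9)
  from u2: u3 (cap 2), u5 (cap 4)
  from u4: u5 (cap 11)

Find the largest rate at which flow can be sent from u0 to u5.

14

Augment u0→u1→u5: bottleneck 3, flow now 3.
Augment u0→u4→u5: bottleneck 11, flow now 14.
No augmenting path remains; maximum flow = 14.
In the residual graph, reachable from u0: {u0, u1, u3, u4}.
Min-cut edges: u1→u5 (3), u4→u5 (11); capacity 3 + 11 = 14.
This cut is saturated, so no flow can exceed 14.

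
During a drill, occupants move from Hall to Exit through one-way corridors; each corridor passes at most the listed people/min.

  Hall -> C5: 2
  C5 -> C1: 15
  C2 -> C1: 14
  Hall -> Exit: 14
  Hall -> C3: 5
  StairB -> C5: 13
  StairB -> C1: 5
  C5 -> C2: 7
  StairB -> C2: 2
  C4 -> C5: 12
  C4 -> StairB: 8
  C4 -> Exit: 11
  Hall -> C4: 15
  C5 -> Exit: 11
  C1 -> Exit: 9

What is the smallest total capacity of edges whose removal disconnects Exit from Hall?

Augment Hall→Exit: bottleneck 14, flow now 14.
Augment Hall→C4→Exit: bottleneck 11, flow now 25.
Augment Hall→C5→Exit: bottleneck 2, flow now 27.
Augment Hall→C4→C5→Exit: bottleneck 4, flow now 31.
No augmenting path remains; maximum flow = 31.
By max-flow min-cut, the minimum cut capacity equals the max flow.
In the residual graph, reachable from Hall: {Hall, C3}.
Min-cut edges: Hall→C4 (15), Hall→C5 (2), Hall→Exit (14); capacity 15 + 2 + 14 = 31.

31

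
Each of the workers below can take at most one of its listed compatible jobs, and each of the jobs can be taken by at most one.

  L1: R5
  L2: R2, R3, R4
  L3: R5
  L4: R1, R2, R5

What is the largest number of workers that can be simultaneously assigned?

Unit-capacity flow: source→left, listed edges, right→sink; max matching = max flow.
Augmenting path L1→R5 (+1); matched 1.
Augmenting path L2→R2 (+1); matched 2.
Augmenting path L4→R1 (+1); matched 3.
No augmenting path remains; maximum matching = 3.
König certificate: {L2, L4, R5} is a vertex cover of size 3 (every listed pair touches it), so no matching can be larger.

3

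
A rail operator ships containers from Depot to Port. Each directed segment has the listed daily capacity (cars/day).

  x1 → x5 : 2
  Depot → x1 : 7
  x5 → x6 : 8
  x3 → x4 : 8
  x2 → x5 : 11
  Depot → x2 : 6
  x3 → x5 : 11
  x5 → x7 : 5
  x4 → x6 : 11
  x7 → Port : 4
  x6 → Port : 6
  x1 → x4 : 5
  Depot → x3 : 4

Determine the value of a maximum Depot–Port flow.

Augment Depot→x1→x4→x6→Port: bottleneck 5, flow now 5.
Augment Depot→x1→x5→x6→Port: bottleneck 1, flow now 6.
Augment Depot→x1→x5→x7→Port: bottleneck 1, flow now 7.
Augment Depot→x2→x5→x7→Port: bottleneck 3, flow now 10.
No augmenting path remains; maximum flow = 10.
In the residual graph, reachable from Depot: {Depot, x1, x2, x3, x4, x5, x6, x7}.
Min-cut edges: x6→Port (6), x7→Port (4); capacity 6 + 4 = 10.
This cut is saturated, so no flow can exceed 10.

10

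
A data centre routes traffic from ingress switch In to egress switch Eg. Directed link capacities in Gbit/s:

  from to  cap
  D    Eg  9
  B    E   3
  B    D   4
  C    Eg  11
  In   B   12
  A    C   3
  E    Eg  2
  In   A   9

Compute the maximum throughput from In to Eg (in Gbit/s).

9

Augment In→A→C→Eg: bottleneck 3, flow now 3.
Augment In→B→D→Eg: bottleneck 4, flow now 7.
Augment In→B→E→Eg: bottleneck 2, flow now 9.
No augmenting path remains; maximum flow = 9.
In the residual graph, reachable from In: {In, A, B, E}.
Min-cut edges: A→C (3), B→D (4), E→Eg (2); capacity 3 + 4 + 2 = 9.
This cut is saturated, so no flow can exceed 9.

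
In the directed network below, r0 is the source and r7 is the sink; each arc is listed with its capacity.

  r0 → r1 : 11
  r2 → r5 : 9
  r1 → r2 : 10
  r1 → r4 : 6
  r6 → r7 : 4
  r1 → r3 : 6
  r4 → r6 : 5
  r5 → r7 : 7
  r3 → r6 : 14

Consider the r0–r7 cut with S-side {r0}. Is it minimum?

Given cut capacity: 11 = 11.
Augment r0→r1→r2→r5→r7: bottleneck 7, flow now 7.
Augment r0→r1→r3→r6→r7: bottleneck 4, flow now 11.
No augmenting path remains; maximum flow = 11.
Cut capacity 11 equals the max flow, so it is a minimum cut.

Yes — it is a minimum cut (capacity 11).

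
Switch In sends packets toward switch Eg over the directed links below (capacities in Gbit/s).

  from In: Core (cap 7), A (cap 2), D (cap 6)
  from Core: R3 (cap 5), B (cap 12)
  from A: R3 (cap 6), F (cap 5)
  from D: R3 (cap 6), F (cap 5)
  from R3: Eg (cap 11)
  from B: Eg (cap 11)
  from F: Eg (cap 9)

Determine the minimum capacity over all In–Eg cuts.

15

Augment In→Core→R3→Eg: bottleneck 5, flow now 5.
Augment In→Core→B→Eg: bottleneck 2, flow now 7.
Augment In→A→R3→Eg: bottleneck 2, flow now 9.
Augment In→D→R3→Eg: bottleneck 4, flow now 13.
Augment In→D→F→Eg: bottleneck 2, flow now 15.
No augmenting path remains; maximum flow = 15.
By max-flow min-cut, the minimum cut capacity equals the max flow.
In the residual graph, reachable from In: {In}.
Min-cut edges: In→Core (7), In→A (2), In→D (6); capacity 7 + 2 + 6 = 15.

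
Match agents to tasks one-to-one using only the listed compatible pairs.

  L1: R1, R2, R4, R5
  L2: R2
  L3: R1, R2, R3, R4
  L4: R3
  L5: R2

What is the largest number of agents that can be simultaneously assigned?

Unit-capacity flow: source→left, listed edges, right→sink; max matching = max flow.
Augmenting path L1→R1 (+1); matched 1.
Augmenting path L2→R2 (+1); matched 2.
Augmenting path L3→R3 (+1); matched 3.
Augmenting path L4→R3→L3→R4 (+1); matched 4.
No augmenting path remains; maximum matching = 4.
König certificate: {L1, L3, L4, R2} is a vertex cover of size 4 (every listed pair touches it), so no matching can be larger.

4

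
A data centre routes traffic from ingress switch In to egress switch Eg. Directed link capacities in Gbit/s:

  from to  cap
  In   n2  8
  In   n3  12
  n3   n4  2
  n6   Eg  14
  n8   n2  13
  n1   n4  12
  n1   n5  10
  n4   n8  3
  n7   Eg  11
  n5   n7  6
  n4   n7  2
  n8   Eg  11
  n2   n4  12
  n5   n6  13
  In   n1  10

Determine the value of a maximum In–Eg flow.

15

Augment In→n1→n4→n7→Eg: bottleneck 2, flow now 2.
Augment In→n1→n4→n8→Eg: bottleneck 3, flow now 5.
Augment In→n1→n5→n6→Eg: bottleneck 5, flow now 10.
Augment In→n2→n4→n1→n5→n6→Eg: bottleneck 5, flow now 15. (uses reverse residual edge)
No augmenting path remains; maximum flow = 15.
In the residual graph, reachable from In: {In, n2, n3, n4}.
Min-cut edges: In→n1 (10), n4→n7 (2), n4→n8 (3); capacity 10 + 2 + 3 = 15.
This cut is saturated, so no flow can exceed 15.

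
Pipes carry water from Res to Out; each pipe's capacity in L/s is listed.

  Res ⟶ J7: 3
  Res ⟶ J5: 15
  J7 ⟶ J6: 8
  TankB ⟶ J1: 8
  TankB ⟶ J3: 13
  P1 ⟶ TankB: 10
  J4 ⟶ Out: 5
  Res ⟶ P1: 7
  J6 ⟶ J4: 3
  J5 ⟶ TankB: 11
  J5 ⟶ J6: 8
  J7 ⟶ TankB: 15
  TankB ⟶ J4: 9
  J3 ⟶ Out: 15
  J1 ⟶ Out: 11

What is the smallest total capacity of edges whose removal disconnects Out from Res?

Augment Res→J5→J6→J4→Out: bottleneck 3, flow now 3.
Augment Res→J5→TankB→J3→Out: bottleneck 11, flow now 14.
Augment Res→J7→TankB→J3→Out: bottleneck 2, flow now 16.
Augment Res→J7→TankB→J1→Out: bottleneck 1, flow now 17.
Augment Res→P1→TankB→J1→Out: bottleneck 7, flow now 24.
No augmenting path remains; maximum flow = 24.
By max-flow min-cut, the minimum cut capacity equals the max flow.
In the residual graph, reachable from Res: {Res, J5, J6}.
Min-cut edges: Res→J7 (3), Res→P1 (7), J5→TankB (11), J6→J4 (3); capacity 3 + 7 + 11 + 3 = 24.

24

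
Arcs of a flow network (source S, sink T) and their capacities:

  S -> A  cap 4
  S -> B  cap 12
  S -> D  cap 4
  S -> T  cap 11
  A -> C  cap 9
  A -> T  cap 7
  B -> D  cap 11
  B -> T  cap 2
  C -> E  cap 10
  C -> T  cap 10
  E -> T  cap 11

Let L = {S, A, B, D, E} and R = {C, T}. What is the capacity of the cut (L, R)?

Edges leaving {S, A, B, D, E}: S→T (11), A→C (9), A→T (7), B→T (2), E→T (11).
Cut capacity = 11 + 9 + 7 + 2 + 11 = 40.

40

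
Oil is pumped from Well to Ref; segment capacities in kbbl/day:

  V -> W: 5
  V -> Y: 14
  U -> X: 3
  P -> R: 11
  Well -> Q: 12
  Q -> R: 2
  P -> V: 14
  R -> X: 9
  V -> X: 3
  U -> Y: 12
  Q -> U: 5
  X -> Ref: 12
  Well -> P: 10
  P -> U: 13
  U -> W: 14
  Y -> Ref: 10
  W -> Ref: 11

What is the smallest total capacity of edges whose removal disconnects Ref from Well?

Augment Well→P→R→X→Ref: bottleneck 9, flow now 9.
Augment Well→P→U→W→Ref: bottleneck 1, flow now 10.
Augment Well→Q→U→W→Ref: bottleneck 5, flow now 15.
Augment Well→Q→R→P→U→W→Ref: bottleneck 2, flow now 17. (uses reverse residual edge)
No augmenting path remains; maximum flow = 17.
By max-flow min-cut, the minimum cut capacity equals the max flow.
In the residual graph, reachable from Well: {Well, Q}.
Min-cut edges: Well→P (10), Q→R (2), Q→U (5); capacity 10 + 2 + 5 = 17.

17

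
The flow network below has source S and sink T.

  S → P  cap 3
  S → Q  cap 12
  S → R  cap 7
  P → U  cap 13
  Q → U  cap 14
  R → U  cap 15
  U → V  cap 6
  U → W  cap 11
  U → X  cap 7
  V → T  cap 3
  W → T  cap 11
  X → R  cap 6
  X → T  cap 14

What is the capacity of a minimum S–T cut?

21

Augment S→P→U→V→T: bottleneck 3, flow now 3.
Augment S→Q→U→W→T: bottleneck 11, flow now 14.
Augment S→Q→U→X→T: bottleneck 1, flow now 15.
Augment S→R→U→X→T: bottleneck 6, flow now 21.
No augmenting path remains; maximum flow = 21.
By max-flow min-cut, the minimum cut capacity equals the max flow.
In the residual graph, reachable from S: {S, P, Q, R, U, V}.
Min-cut edges: U→W (11), U→X (7), V→T (3); capacity 11 + 7 + 3 = 21.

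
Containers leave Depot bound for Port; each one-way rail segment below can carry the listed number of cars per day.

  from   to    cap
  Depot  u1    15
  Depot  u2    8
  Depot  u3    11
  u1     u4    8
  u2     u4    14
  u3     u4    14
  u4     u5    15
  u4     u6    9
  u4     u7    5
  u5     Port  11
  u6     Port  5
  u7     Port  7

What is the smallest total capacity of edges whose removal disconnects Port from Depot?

Augment Depot→u1→u4→u5→Port: bottleneck 8, flow now 8.
Augment Depot→u2→u4→u5→Port: bottleneck 3, flow now 11.
Augment Depot→u2→u4→u6→Port: bottleneck 5, flow now 16.
Augment Depot→u3→u4→u7→Port: bottleneck 5, flow now 21.
No augmenting path remains; maximum flow = 21.
By max-flow min-cut, the minimum cut capacity equals the max flow.
In the residual graph, reachable from Depot: {Depot, u1, u2, u3, u4, u5, u6}.
Min-cut edges: u4→u7 (5), u5→Port (11), u6→Port (5); capacity 5 + 11 + 5 = 21.

21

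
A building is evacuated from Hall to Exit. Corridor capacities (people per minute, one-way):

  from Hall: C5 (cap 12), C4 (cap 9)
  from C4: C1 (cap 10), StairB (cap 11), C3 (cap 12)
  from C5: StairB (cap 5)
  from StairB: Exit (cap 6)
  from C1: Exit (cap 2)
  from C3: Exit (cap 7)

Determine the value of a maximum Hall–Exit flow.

14

Augment Hall→C4→StairB→Exit: bottleneck 6, flow now 6.
Augment Hall→C4→C1→Exit: bottleneck 2, flow now 8.
Augment Hall→C4→C3→Exit: bottleneck 1, flow now 9.
Augment Hall→C5→StairB→C4→C3→Exit: bottleneck 5, flow now 14. (uses reverse residual edge)
No augmenting path remains; maximum flow = 14.
In the residual graph, reachable from Hall: {Hall, C5}.
Min-cut edges: Hall→C4 (9), C5→StairB (5); capacity 9 + 5 = 14.
This cut is saturated, so no flow can exceed 14.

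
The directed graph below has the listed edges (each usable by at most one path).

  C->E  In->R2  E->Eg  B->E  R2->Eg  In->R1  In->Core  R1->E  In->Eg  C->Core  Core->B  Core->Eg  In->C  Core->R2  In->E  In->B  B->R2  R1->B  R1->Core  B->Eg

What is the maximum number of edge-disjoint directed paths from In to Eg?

Assign every edge capacity 1; by Menger, the answer equals the max flow.
Path In→Eg (+1); total 1.
Path In→B→Eg (+1); total 2.
Path In→E→Eg (+1); total 3.
Path In→Core→Eg (+1); total 4.
Path In→R2→Eg (+1); total 5.
No residual In→Eg path; max flow = 5.
Certifying cut of size 5: {B→Eg, Core→Eg, E→Eg, In→Eg, R2→Eg}.

5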